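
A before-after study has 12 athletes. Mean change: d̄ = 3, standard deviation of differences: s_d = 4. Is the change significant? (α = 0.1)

t = d̄/(s_d/√n) = 3/(4/√12) = 2.598. df = 11, critical t = ±1.796. Reject H₀.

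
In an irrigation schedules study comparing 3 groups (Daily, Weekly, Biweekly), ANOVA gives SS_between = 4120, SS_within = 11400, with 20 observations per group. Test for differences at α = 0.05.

df_between = 2, df_within = 57. F = MS_between/MS_within = 2060.0/200.0 = 10.3. F_crit ≈ 3.159. Reject H₀. At least one mean differs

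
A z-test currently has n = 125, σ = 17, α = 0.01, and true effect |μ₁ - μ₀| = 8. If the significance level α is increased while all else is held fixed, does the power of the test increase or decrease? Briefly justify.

Power increases: a larger α lowers the critical value, so more of the H₁ sampling distribution falls in the rejection region.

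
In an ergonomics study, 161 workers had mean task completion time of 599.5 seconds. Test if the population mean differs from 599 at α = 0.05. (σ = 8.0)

z = (x̄ - μ₀)/(σ/√n) = (599.5 - 599)/(8.0/√161) = 0.793. Critical value: ±1.96. Since |0.793| ≤ 1.96, Fail to reject H₀.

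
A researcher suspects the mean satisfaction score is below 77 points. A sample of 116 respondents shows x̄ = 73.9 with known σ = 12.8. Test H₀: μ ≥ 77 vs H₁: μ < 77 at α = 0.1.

z = -2.608. Critical value: -1.28. Reject H₀.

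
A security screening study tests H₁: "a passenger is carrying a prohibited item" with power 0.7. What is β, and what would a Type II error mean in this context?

β = 1 - power = 1 - 0.7 = 0.3. A Type II error is failing to reject H₀ when H₀ is false (false negative) — here, failing to conclude that a passenger is carrying a prohibited item when in fact it is true. Consequence: letting a prohibited item through — security breach.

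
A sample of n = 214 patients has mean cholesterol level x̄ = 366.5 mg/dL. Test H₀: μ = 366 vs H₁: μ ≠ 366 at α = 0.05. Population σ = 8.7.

z = (x̄ - μ₀)/(σ/√n) = (366.5 - 366)/(8.7/√214) = 0.841. Critical value: ±1.96. Since |0.841| ≤ 1.96, Fail to reject H₀.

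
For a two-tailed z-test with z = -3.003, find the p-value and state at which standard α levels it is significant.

p = 2·P(Z > |-3.003|) = 2·(1 - Φ(3.003)) ≈ 0.0027. Significant at α = 0.1; Significant at α = 0.05; Significant at α = 0.01.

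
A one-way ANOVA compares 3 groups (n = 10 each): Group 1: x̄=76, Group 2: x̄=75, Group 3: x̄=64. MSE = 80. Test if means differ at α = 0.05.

Grand mean = 71.67. SS_between = 886.67, MS_between = 443.33. F = 5.542, F_crit ≈ 3.354. Reject H₀.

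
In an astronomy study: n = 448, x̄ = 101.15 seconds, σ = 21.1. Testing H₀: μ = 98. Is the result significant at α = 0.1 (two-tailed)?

z = (101.15 - 98)/(21.1/√448) = 3.16. Since |z| > 1.645, significant at α = 0.1.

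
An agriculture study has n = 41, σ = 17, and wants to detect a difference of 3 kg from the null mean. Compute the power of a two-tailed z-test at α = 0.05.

SE = σ/√n = 17/√41 = 2.655. Non-centrality λ = d/SE = 3/2.655 = 1.13. Power ≈ Φ(λ - z_{α/2}) = Φ(1.13 - 1.96) = Φ(-0.83) = 0.203.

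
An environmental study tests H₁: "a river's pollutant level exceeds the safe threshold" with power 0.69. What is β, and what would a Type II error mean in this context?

β = 1 - power = 1 - 0.69 = 0.31. A Type II error is failing to reject H₀ when H₀ is false (false negative) — here, failing to conclude that a river's pollutant level exceeds the safe threshold when in fact it is true. Consequence: allowing unsafe pollution to continue.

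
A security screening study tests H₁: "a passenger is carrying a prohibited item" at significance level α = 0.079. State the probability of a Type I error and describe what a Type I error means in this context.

P(Type I error) = α = 0.079. A Type I error is rejecting H₀ when H₀ is actually true (false positive) — here, concluding that a passenger is carrying a prohibited item when in fact this is not the case. Consequence: detaining an innocent passenger — delay and inconvenience.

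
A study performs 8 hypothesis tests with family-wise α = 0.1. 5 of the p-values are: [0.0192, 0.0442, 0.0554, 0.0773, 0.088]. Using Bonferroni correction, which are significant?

Bonferroni α = 0.1/8 = 0.0125. None of the given p-values are significant.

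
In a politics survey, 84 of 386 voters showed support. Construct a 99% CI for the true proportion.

p̂ = 0.218. CI = p̂ ± z*√(p̂(1-p̂)/n) = (0.164, 0.272)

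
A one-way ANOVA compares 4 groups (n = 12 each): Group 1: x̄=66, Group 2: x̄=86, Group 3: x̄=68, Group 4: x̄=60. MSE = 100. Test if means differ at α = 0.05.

Grand mean = 70.0. SS_between = 4512.0, MS_between = 1504.0. F = 15.04, F_crit ≈ 2.816. Reject H₀.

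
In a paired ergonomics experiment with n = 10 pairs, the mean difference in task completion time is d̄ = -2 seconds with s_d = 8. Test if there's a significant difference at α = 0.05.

t = d̄/(s_d/√n) = -2/(8/√10) = -0.791. df = 9, critical t = ±2.262. Fail to reject H₀.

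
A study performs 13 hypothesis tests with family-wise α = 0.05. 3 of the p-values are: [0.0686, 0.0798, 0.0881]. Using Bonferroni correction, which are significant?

Bonferroni α = 0.05/13 = 0.00385. None of the given p-values are significant.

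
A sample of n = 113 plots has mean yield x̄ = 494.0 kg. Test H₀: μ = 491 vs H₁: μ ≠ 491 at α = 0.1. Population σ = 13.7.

z = (x̄ - μ₀)/(σ/√n) = (494.0 - 491)/(13.7/√113) = 2.328. Critical value: ±1.645. Since |2.328| > 1.645, Reject H₀.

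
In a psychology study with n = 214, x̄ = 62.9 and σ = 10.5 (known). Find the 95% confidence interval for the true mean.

CI = x̄ ± z*(σ/√n) = 62.9 ± 1.96(10.5/√214) = 62.9 ± 1.41 = (61.49, 64.31)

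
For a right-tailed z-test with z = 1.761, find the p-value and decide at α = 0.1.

p = P(Z > 1.761) = 1 - Φ(1.761) ≈ 0.0391. Since p < 0.1, reject H₀ (significant) at α = 0.1.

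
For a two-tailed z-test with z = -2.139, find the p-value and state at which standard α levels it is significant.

p = 2·P(Z > |-2.139|) = 2·(1 - Φ(2.139)) ≈ 0.0324. Significant at α = 0.1; Significant at α = 0.05.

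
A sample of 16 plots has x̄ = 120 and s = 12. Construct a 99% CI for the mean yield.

CI = x̄ ± t*(s/√n) = 120 ± 2.947(12/√16) = (111.16, 128.84)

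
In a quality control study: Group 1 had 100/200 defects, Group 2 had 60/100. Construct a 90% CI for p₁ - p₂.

p̂₁ = 0.5, p̂₂ = 0.6. Difference = -0.1. CI = (-0.199, -0.001)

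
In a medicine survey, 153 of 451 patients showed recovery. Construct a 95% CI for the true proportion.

p̂ = 0.339. CI = p̂ ± z*√(p̂(1-p̂)/n) = (0.296, 0.383)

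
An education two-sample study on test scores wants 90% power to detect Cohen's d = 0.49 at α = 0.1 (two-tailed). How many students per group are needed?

z_{α/2} = 1.645, z_β = Φ⁻¹(0.9) = 1.282. For small effect (d = 0.49): n per group = 2(z_{α/2} + z_β)²/d² = 2(1.645 + 1.282)²/0.49² = 71.4 → 72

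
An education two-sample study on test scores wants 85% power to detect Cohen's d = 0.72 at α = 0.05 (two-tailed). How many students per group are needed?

z_{α/2} = 1.96, z_β = Φ⁻¹(0.85) = 1.036. For medium effect (d = 0.72): n per group = 2(z_{α/2} + z_β)²/d² = 2(1.96 + 1.036)²/0.72² = 34.6 → 35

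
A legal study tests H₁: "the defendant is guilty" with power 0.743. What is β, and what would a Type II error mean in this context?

β = 1 - power = 1 - 0.743 = 0.257. A Type II error is failing to reject H₀ when H₀ is false (false negative) — here, failing to conclude that the defendant is guilty when in fact it is true. Consequence: acquitting a guilty person.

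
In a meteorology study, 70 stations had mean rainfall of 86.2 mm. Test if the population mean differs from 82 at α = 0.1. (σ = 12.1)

z = (x̄ - μ₀)/(σ/√n) = (86.2 - 82)/(12.1/√70) = 2.904. Critical value: ±1.645. Since |2.904| > 1.645, Reject H₀.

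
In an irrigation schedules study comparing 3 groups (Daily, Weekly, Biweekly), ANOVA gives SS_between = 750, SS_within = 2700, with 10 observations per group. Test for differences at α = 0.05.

df_between = 2, df_within = 27. F = MS_between/MS_within = 375.0/100.0 = 3.75. F_crit ≈ 3.354. Reject H₀. At least one mean differs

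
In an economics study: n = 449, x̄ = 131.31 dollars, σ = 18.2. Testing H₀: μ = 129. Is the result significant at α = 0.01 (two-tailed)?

z = (131.31 - 129)/(18.2/√449) = 2.689. Since |z| > 2.576, significant at α = 0.01.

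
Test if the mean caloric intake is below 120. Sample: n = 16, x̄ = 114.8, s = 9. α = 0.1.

t = (114.8 - 120)/(9/√16) = -2.311, df = 15. Critical t = -1.341. Reject H₀.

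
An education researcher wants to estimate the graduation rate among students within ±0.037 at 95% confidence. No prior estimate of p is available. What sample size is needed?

Conservative approach: use p = 0.5 (maximizes p(1-p) = 0.25). n = z²(0.25)/E² = 1.96²×0.25/0.037² = 701.5 → n = 702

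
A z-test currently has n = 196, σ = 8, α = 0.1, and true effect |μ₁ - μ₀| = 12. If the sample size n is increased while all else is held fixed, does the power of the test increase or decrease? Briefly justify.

Power increases: a larger n shrinks the standard error σ/√n, moving the sampling distribution under H₁ further from the critical value.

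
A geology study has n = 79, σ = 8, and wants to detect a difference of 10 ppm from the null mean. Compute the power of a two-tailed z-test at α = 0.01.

SE = σ/√n = 8/√79 = 0.9. Non-centrality λ = d/SE = 10/0.9 = 11.11. Power ≈ Φ(λ - z_{α/2}) = Φ(11.11 - 2.576) = Φ(8.534) = 1.0.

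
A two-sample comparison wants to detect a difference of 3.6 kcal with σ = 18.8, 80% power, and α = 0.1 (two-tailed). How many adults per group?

n per group = 2(z_α/2 + z_β)²σ²/d² = 2×(1.645 + 0.84)²×18.8²/3.6² = 336.8 → n = 337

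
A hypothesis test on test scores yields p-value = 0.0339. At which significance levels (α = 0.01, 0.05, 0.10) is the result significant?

p = 0.0339. Significant at: α = 0.05, 0.1.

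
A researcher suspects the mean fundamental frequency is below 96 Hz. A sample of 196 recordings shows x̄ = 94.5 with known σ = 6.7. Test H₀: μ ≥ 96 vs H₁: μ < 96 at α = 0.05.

z = -3.134. Critical value: -1.645. Reject H₀.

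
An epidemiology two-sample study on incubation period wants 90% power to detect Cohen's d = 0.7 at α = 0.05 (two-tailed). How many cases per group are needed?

z_{α/2} = 1.96, z_β = Φ⁻¹(0.9) = 1.282. For medium effect (d = 0.7): n per group = 2(z_{α/2} + z_β)²/d² = 2(1.96 + 1.282)²/0.7² = 42.9 → 43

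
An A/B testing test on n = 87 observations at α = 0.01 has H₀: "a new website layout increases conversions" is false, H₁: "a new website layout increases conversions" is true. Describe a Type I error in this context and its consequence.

Type I error: rejecting H₀ when it is true — concluding that a new website layout increases conversions when in fact it is not. Consequence: rolling out a layout that doesn't actually help — wasted engineering effort.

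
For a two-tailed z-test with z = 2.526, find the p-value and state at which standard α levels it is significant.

p = 2·P(Z > |2.526|) = 2·(1 - Φ(2.526)) ≈ 0.0115. Significant at α = 0.1; Significant at α = 0.05.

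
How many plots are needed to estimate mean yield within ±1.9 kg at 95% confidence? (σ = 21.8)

n = (z*σ/E)² = (1.96×21.8/1.9)² = 505.7 → n = 506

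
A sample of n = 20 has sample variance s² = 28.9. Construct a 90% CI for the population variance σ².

df = 19. χ²_{0.05} = 30.144, χ²_{0.95} = 10.117. CI for σ² = ((n-1)s²/χ²_{α/2}, (n-1)s²/χ²_{1-α/2}) = (19·28.9/30.144, 19·28.9/10.117) = (18.22, 54.27)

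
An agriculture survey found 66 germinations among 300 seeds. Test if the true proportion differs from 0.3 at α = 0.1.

p̂ = 0.22, p₀ = 0.3. z = (p̂ - p₀)/√(p₀(1-p₀)/n) = -3.024. Critical: ±1.645. Reject H₀.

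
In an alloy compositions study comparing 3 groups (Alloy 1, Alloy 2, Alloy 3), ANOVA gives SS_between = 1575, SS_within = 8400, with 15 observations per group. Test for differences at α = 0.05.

df_between = 2, df_within = 42. F = MS_between/MS_within = 787.5/200.0 = 3.938. F_crit ≈ 3.22. Reject H₀. At least one mean differs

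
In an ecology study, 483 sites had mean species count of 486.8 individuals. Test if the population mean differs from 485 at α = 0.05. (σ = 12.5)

z = (x̄ - μ₀)/(σ/√n) = (486.8 - 485)/(12.5/√483) = 3.165. Critical value: ±1.96. Since |3.165| > 1.96, Reject H₀.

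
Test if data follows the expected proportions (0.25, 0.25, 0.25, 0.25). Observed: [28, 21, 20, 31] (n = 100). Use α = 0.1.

Expected: [25.0, 25.0, 25.0, 25.0]. χ² = 3.44. df = 3, critical = 6.251. Fail to reject H₀.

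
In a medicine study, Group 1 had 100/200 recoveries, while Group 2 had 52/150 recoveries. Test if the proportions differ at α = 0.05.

p̂₁ = 0.5, p̂₂ = 0.347, pooled p̂ = 0.434. z = 2.864. Critical: ±1.96. Reject H₀.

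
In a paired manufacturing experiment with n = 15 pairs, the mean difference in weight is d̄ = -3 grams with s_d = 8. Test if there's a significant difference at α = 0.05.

t = d̄/(s_d/√n) = -3/(8/√15) = -1.452. df = 14, critical t = ±2.145. Fail to reject H₀.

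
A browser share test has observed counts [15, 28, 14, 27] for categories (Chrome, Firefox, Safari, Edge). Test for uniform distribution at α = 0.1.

Expected = 21 each. χ² = Σ(O-E)²/E = 8.095. df = 3, critical value = 6.251. Reject H₀.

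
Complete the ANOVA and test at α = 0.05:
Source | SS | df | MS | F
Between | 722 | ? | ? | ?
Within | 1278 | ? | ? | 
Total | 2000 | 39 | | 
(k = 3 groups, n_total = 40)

df_between = 2, df_within = 37. MS_between = 361.0, MS_within = 34.54. F = 10.451, F_crit ≈ 3.252. Reject H₀.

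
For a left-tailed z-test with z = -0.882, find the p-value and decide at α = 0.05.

p = P(Z < -0.882) = Φ(-0.882) ≈ 0.1889. Since p ≥ 0.05, fail to reject H₀ (not significant) at α = 0.05.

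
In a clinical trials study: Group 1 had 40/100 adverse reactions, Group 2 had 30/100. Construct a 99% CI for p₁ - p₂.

p̂₁ = 0.4, p̂₂ = 0.3. Difference = 0.1. CI = (-0.073, 0.273)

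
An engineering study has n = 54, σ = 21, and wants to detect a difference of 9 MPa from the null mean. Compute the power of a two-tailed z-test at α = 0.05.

SE = σ/√n = 21/√54 = 2.858. Non-centrality λ = d/SE = 9/2.858 = 3.149. Power ≈ Φ(λ - z_{α/2}) = Φ(3.149 - 1.96) = Φ(1.189) = 0.883.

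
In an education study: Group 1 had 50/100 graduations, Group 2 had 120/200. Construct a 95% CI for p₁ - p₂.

p̂₁ = 0.5, p̂₂ = 0.6. Difference = -0.1. CI = (-0.219, 0.019)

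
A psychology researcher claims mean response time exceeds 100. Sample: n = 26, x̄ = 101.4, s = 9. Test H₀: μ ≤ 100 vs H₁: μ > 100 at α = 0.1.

t = (101.4 - 100)/(9/√26) = 0.793, df = 25. Critical t = 1.316. Fail to reject H₀.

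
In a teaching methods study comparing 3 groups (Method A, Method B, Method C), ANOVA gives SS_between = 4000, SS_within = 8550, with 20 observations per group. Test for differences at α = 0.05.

df_between = 2, df_within = 57. F = MS_between/MS_within = 2000.0/150.0 = 13.333. F_crit ≈ 3.159. Reject H₀. At least one mean differs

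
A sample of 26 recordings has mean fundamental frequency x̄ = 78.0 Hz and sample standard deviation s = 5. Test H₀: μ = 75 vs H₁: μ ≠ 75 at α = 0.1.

t = (x̄ - μ₀)/(s/√n) = (78.0 - 75)/(5/√26) = 3.059. df = 25, critical t = ±1.708. Reject H₀.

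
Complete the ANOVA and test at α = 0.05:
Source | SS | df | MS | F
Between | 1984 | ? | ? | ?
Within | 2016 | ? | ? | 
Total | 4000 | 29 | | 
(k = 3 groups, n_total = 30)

df_between = 2, df_within = 27. MS_between = 992.0, MS_within = 74.67. F = 13.286, F_crit ≈ 3.354. Reject H₀.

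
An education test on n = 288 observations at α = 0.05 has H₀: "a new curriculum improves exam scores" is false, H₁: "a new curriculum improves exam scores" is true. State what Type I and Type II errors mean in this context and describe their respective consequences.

Type I (false positive): concluding that a new curriculum improves exam scores when it is not — adopting a curriculum that gives no real benefit — disruption for nothing. Type II (false negative): failing to conclude that a new curriculum improves exam scores when it is — keeping the old curriculum when the new one would have helped students. Which is costlier depends on domain priorities and is a judgement call rather than a statistical fact.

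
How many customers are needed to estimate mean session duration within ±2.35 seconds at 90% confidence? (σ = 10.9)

n = (z*σ/E)² = (1.645×10.9/2.35)² = 58.2 → n = 59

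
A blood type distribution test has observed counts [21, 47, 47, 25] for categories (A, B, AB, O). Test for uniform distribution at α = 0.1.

Expected = 35 each. χ² = Σ(O-E)²/E = 16.686. df = 3, critical value = 6.251. Reject H₀.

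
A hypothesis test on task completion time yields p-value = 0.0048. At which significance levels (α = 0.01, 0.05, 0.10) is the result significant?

p = 0.0048. Significant at: α = 0.01, 0.05, 0.1.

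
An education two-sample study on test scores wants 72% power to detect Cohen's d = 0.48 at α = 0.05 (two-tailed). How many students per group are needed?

z_{α/2} = 1.96, z_β = Φ⁻¹(0.72) = 0.583. For small effect (d = 0.48): n per group = 2(z_{α/2} + z_β)²/d² = 2(1.96 + 0.583)²/0.48² = 56.1 → 57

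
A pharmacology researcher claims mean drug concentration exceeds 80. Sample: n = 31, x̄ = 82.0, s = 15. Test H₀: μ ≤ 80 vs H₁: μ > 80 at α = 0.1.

t = (82.0 - 80)/(15/√31) = 0.742, df = 30. Critical t = 1.31. Fail to reject H₀.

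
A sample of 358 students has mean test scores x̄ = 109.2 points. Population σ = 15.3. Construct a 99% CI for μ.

CI = x̄ ± z*(σ/√n) = 109.2 ± 2.576(15.3/√358) = 109.2 ± 2.08 = (107.12, 111.28)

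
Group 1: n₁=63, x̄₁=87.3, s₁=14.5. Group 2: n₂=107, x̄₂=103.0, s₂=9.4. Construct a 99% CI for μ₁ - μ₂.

Difference = -15.7. SE = √(14.5²/63 + 9.4²/107) = 2.04. CI = (-20.96, -10.44)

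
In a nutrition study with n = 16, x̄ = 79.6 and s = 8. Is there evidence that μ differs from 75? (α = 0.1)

t = (x̄ - μ₀)/(s/√n) = (79.6 - 75)/(8/√16) = 2.3. df = 15, critical t = ±1.753. Reject H₀.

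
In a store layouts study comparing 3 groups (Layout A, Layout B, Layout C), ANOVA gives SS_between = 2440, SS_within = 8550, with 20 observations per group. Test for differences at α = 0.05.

df_between = 2, df_within = 57. F = MS_between/MS_within = 1220.0/150.0 = 8.133. F_crit ≈ 3.159. Reject H₀. At least one mean differs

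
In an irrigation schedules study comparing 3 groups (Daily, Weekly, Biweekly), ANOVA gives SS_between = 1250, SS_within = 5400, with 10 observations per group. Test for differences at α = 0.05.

df_between = 2, df_within = 27. F = MS_between/MS_within = 625.0/200.0 = 3.125. F_crit ≈ 3.354. Fail to reject H₀.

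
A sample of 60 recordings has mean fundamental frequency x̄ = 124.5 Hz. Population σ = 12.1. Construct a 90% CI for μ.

CI = x̄ ± z*(σ/√n) = 124.5 ± 1.645(12.1/√60) = 124.5 ± 2.57 = (121.93, 127.07)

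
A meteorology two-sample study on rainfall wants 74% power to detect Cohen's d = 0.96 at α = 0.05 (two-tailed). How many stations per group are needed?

z_{α/2} = 1.96, z_β = Φ⁻¹(0.74) = 0.643. For large effect (d = 0.96): n per group = 2(z_{α/2} + z_β)²/d² = 2(1.96 + 0.643)²/0.96² = 14.7 → 15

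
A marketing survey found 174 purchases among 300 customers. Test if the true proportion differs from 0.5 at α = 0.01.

p̂ = 0.58, p₀ = 0.5. z = (p̂ - p₀)/√(p₀(1-p₀)/n) = 2.771. Critical: ±2.576. Reject H₀.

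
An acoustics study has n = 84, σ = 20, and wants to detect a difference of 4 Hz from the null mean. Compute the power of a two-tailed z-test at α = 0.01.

SE = σ/√n = 20/√84 = 2.182. Non-centrality λ = d/SE = 4/2.182 = 1.833. Power ≈ Φ(λ - z_{α/2}) = Φ(1.833 - 2.576) = Φ(-0.743) = 0.229.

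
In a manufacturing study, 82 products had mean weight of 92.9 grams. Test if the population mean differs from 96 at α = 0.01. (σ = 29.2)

z = (x̄ - μ₀)/(σ/√n) = (92.9 - 96)/(29.2/√82) = -0.961. Critical value: ±2.576. Since |-0.961| ≤ 2.576, Fail to reject H₀.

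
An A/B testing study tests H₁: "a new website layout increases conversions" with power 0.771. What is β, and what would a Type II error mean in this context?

β = 1 - power = 1 - 0.771 = 0.229. A Type II error is failing to reject H₀ when H₀ is false (false negative) — here, failing to conclude that a new website layout increases conversions when in fact it is true. Consequence: discarding a layout that would have improved conversions — lost revenue.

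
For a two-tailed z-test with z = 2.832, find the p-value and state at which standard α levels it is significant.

p = 2·P(Z > |2.832|) = 2·(1 - Φ(2.832)) ≈ 0.0046. Significant at α = 0.1; Significant at α = 0.05; Significant at α = 0.01.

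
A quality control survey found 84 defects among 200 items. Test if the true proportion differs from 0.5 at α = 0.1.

p̂ = 0.42, p₀ = 0.5. z = (p̂ - p₀)/√(p₀(1-p₀)/n) = -2.263. Critical: ±1.645. Reject H₀.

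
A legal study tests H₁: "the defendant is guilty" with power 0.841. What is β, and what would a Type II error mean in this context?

β = 1 - power = 1 - 0.841 = 0.159. A Type II error is failing to reject H₀ when H₀ is false (false negative) — here, failing to conclude that the defendant is guilty when in fact it is true. Consequence: acquitting a guilty person.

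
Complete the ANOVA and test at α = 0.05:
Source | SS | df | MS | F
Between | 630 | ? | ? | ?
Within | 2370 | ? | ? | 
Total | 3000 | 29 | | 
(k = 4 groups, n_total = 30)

df_between = 3, df_within = 26. MS_between = 210.0, MS_within = 91.15. F = 2.304, F_crit ≈ 2.975. Fail to reject H₀.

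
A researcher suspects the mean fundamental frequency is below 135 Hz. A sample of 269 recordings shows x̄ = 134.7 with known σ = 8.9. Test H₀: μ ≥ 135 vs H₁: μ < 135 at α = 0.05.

z = -0.553. Critical value: -1.645. Fail to reject H₀.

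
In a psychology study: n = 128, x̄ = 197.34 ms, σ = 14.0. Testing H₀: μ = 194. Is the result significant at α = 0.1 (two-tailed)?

z = (197.34 - 194)/(14.0/√128) = 2.699. Since |z| > 1.645, significant at α = 0.1.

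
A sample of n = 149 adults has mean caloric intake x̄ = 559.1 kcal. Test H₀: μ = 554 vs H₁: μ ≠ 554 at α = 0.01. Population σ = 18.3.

z = (x̄ - μ₀)/(σ/√n) = (559.1 - 554)/(18.3/√149) = 3.402. Critical value: ±2.576. Since |3.402| > 2.576, Reject H₀.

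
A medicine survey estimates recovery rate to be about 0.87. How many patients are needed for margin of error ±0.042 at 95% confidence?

n = z²p(1-p)/E² = 1.96²×0.87×0.13/0.042² = 246.3 → n = 247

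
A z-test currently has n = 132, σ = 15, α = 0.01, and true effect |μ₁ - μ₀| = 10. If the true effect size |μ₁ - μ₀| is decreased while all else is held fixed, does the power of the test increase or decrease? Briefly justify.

Power decreases: a smaller true effect decreases the non-centrality λ = |μ₁ - μ₀|/(σ/√n).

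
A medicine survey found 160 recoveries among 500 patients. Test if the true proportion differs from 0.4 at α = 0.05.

p̂ = 0.32, p₀ = 0.4. z = (p̂ - p₀)/√(p₀(1-p₀)/n) = -3.651. Critical: ±1.96. Reject H₀.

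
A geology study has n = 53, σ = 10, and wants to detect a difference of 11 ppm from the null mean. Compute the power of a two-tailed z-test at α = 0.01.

SE = σ/√n = 10/√53 = 1.374. Non-centrality λ = d/SE = 11/1.374 = 8.008. Power ≈ Φ(λ - z_{α/2}) = Φ(8.008 - 2.576) = Φ(5.432) = 1.0.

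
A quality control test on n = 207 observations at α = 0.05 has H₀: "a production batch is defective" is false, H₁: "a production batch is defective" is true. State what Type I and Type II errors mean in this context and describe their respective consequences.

Type I (false positive): concluding that a production batch is defective when it is not — scrapping a good batch — wasted material and cost for no reason. Type II (false negative): failing to conclude that a production batch is defective when it is — shipping a defective batch — faulty products reach customers. Which is costlier depends on domain priorities and is a judgement call rather than a statistical fact.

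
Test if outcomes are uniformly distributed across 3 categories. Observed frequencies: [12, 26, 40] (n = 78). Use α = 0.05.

Expected = 26 each. χ² = Σ(O-E)²/E = 15.077. df = 2, critical value = 5.991. Reject H₀.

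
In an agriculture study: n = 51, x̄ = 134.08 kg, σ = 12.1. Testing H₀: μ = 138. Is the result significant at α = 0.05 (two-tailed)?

z = (134.08 - 138)/(12.1/√51) = -2.314. Since |z| > 1.96, significant at α = 0.05.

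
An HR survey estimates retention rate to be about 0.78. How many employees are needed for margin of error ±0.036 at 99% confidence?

n = z²p(1-p)/E² = 2.576²×0.78×0.22/0.036² = 878.6 → n = 879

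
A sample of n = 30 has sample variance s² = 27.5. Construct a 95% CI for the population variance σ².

df = 29. χ²_{0.025} = 45.722, χ²_{0.975} = 16.047. CI for σ² = ((n-1)s²/χ²_{α/2}, (n-1)s²/χ²_{1-α/2}) = (29·27.5/45.722, 29·27.5/16.047) = (17.44, 49.7)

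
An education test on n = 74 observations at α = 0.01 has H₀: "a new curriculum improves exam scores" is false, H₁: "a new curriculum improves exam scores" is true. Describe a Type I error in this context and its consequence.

Type I error: rejecting H₀ when it is true — concluding that a new curriculum improves exam scores when in fact it is not. Consequence: adopting a curriculum that gives no real benefit — disruption for nothing.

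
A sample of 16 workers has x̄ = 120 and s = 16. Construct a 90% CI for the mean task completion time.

CI = x̄ ± t*(s/√n) = 120 ± 1.753(16/√16) = (112.99, 127.01)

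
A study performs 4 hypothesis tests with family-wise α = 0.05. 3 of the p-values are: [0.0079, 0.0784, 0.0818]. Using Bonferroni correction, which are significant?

Bonferroni α = 0.05/4 = 0.0125. Significant p-values: [0.0079]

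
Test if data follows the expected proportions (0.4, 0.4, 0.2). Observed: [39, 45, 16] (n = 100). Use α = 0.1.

Expected: [40.0, 40.0, 20.0]. χ² = 1.45. df = 2, critical = 4.605. Fail to reject H₀.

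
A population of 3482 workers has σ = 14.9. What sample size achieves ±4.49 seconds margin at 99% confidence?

Without FPC: n₀ = (2.576×14.9/4.49)² = 73.075. With FPC: n = n₀N/(n₀+N-1) = 71.6 → n = 72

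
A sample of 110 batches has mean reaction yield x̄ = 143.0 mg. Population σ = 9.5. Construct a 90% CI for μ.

CI = x̄ ± z*(σ/√n) = 143.0 ± 1.645(9.5/√110) = 143.0 ± 1.49 = (141.51, 144.49)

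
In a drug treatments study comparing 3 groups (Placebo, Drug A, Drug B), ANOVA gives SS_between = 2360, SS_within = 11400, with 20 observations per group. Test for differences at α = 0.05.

df_between = 2, df_within = 57. F = MS_between/MS_within = 1180.0/200.0 = 5.9. F_crit ≈ 3.159. Reject H₀. At least one mean differs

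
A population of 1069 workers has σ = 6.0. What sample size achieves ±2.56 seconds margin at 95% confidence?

Without FPC: n₀ = (1.96×6.0/2.56)² = 21.103. With FPC: n = n₀N/(n₀+N-1) = 20.7 → n = 21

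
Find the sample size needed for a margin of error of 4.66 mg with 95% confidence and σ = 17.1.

n = (z*σ/E)² = (1.96×17.1/4.66)² = 51.7 → n = 52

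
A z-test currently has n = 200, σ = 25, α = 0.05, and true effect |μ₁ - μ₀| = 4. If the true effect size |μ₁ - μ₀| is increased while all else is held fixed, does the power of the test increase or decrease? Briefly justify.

Power increases: a larger true effect increases the non-centrality λ = |μ₁ - μ₀|/(σ/√n).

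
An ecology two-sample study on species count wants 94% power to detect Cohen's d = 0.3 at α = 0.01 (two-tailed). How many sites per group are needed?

z_{α/2} = 2.576, z_β = Φ⁻¹(0.94) = 1.555. For small effect (d = 0.3): n per group = 2(z_{α/2} + z_β)²/d² = 2(2.576 + 1.555)²/0.3² = 379.2 → 380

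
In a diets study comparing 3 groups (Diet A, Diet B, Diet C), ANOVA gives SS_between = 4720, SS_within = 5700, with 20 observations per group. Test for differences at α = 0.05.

df_between = 2, df_within = 57. F = MS_between/MS_within = 2360.0/100.0 = 23.6. F_crit ≈ 3.159. Reject H₀. At least one mean differs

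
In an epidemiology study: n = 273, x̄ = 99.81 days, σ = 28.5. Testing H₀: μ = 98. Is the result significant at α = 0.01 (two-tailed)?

z = (99.81 - 98)/(28.5/√273) = 1.049. Since |z| ≤ 2.576, not significant at α = 0.01.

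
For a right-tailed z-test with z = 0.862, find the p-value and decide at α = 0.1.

p = P(Z > 0.862) = 1 - Φ(0.862) ≈ 0.1943. Since p ≥ 0.1, fail to reject H₀ (not significant) at α = 0.1.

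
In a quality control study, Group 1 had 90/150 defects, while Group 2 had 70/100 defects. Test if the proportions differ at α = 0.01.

p̂₁ = 0.6, p̂₂ = 0.7, pooled p̂ = 0.64. z = -1.614. Critical: ±2.576. Fail to reject H₀.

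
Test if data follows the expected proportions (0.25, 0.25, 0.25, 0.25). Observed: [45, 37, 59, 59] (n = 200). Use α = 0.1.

Expected: [50.0, 50.0, 50.0, 50.0]. χ² = 7.12. df = 3, critical = 6.251. Reject H₀.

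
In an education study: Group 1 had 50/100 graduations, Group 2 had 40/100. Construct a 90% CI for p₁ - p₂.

p̂₁ = 0.5, p̂₂ = 0.4. Difference = 0.1. CI = (-0.015, 0.215)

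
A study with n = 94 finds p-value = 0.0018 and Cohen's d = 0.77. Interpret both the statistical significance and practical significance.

Statistically significant (p = 0.0018 < 0.05). Cohen's d = 0.77 indicates a medium effect size. Both statistical and practical significance should be considered.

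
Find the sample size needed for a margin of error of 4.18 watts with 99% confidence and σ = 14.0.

n = (z*σ/E)² = (2.576×14.0/4.18)² = 74.4 → n = 75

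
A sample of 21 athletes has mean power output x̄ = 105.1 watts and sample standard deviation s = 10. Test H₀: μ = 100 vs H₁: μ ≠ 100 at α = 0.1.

t = (x̄ - μ₀)/(s/√n) = (105.1 - 100)/(10/√21) = 2.337. df = 20, critical t = ±1.725. Reject H₀.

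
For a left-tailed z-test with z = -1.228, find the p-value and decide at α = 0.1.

p = P(Z < -1.228) = Φ(-1.228) ≈ 0.1097. Since p ≥ 0.1, fail to reject H₀ (not significant) at α = 0.1.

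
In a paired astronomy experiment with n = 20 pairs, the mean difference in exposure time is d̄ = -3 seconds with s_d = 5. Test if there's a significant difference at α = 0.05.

t = d̄/(s_d/√n) = -3/(5/√20) = -2.683. df = 19, critical t = ±2.093. Reject H₀.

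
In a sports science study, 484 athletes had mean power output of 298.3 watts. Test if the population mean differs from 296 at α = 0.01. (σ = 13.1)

z = (x̄ - μ₀)/(σ/√n) = (298.3 - 296)/(13.1/√484) = 3.863. Critical value: ±2.576. Since |3.863| > 2.576, Reject H₀.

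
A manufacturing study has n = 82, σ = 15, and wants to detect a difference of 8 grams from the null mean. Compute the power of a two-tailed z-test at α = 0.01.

SE = σ/√n = 15/√82 = 1.656. Non-centrality λ = d/SE = 8/1.656 = 4.83. Power ≈ Φ(λ - z_{α/2}) = Φ(4.83 - 2.576) = Φ(2.254) = 0.988.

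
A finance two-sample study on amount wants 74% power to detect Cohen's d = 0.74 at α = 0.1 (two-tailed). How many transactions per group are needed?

z_{α/2} = 1.645, z_β = Φ⁻¹(0.74) = 0.643. For medium effect (d = 0.74): n per group = 2(z_{α/2} + z_β)²/d² = 2(1.645 + 0.643)²/0.74² = 19.1 → 20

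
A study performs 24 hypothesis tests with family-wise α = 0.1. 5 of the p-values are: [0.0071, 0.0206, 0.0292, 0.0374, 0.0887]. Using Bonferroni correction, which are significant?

Bonferroni α = 0.1/24 = 0.00417. None of the given p-values are significant.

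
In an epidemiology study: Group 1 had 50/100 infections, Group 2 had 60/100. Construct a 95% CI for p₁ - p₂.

p̂₁ = 0.5, p̂₂ = 0.6. Difference = -0.1. CI = (-0.237, 0.037)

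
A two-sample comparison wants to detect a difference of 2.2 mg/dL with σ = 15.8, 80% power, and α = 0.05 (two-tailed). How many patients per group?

n per group = 2(z_α/2 + z_β)²σ²/d² = 2×(1.96 + 0.84)²×15.8²/2.2² = 808.8 → n = 809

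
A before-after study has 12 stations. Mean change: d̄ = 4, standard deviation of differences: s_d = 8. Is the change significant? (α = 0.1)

t = d̄/(s_d/√n) = 4/(8/√12) = 1.732. df = 11, critical t = ±1.796. Fail to reject H₀.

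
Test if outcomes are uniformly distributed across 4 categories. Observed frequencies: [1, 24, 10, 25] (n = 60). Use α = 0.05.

Expected = 15 each. χ² = Σ(O-E)²/E = 26.8. df = 3, critical value = 7.815. Reject H₀.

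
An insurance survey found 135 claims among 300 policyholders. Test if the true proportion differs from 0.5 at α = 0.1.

p̂ = 0.45, p₀ = 0.5. z = (p̂ - p₀)/√(p₀(1-p₀)/n) = -1.732. Critical: ±1.645. Reject H₀.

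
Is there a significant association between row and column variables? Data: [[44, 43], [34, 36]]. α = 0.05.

χ² = 0.062. df = 1, critical = 3.841. Fail to reject H₀. No evidence of dependence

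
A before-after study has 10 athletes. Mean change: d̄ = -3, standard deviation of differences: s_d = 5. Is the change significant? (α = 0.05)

t = d̄/(s_d/√n) = -3/(5/√10) = -1.897. df = 9, critical t = ±2.262. Fail to reject H₀.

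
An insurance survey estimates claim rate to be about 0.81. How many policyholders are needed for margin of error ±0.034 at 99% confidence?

n = z²p(1-p)/E² = 2.576²×0.81×0.19/0.034² = 883.4 → n = 884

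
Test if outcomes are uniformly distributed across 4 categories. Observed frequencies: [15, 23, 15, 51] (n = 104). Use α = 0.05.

Expected = 26 each. χ² = Σ(O-E)²/E = 33.692. df = 3, critical value = 7.815. Reject H₀.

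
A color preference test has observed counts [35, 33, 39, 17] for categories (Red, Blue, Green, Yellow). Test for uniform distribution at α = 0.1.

Expected = 31 each. χ² = Σ(O-E)²/E = 9.032. df = 3, critical value = 6.251. Reject H₀.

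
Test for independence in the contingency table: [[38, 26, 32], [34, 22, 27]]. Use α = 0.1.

χ² = 0.035. df = 2, critical = 4.605. Fail to reject H₀. No evidence of dependence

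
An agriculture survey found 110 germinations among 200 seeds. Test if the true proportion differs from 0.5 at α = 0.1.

p̂ = 0.55, p₀ = 0.5. z = (p̂ - p₀)/√(p₀(1-p₀)/n) = 1.414. Critical: ±1.645. Fail to reject H₀.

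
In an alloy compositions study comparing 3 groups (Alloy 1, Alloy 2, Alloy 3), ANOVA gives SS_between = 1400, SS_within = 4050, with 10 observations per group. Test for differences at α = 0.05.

df_between = 2, df_within = 27. F = MS_between/MS_within = 700.0/150.0 = 4.667. F_crit ≈ 3.354. Reject H₀. At least one mean differs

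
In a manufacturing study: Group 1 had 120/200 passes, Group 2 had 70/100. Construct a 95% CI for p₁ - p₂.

p̂₁ = 0.6, p̂₂ = 0.7. Difference = -0.1. CI = (-0.213, 0.013)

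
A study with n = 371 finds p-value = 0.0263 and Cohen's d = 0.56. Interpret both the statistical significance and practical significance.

Statistically significant (p = 0.0263 < 0.05). Cohen's d = 0.56 indicates a medium effect size. Both statistical and practical significance should be considered.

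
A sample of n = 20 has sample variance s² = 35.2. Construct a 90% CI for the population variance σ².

df = 19. χ²_{0.05} = 30.144, χ²_{0.95} = 10.117. CI for σ² = ((n-1)s²/χ²_{α/2}, (n-1)s²/χ²_{1-α/2}) = (19·35.2/30.144, 19·35.2/10.117) = (22.19, 66.11)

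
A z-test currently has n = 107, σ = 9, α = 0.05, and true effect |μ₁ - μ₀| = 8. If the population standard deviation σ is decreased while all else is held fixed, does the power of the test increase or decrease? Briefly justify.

Power increases: a smaller σ shrinks the standard error σ/√n, moving the sampling distribution under H₁ further from the critical value.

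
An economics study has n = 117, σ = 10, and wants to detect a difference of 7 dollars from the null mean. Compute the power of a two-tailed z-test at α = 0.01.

SE = σ/√n = 10/√117 = 0.925. Non-centrality λ = d/SE = 7/0.925 = 7.572. Power ≈ Φ(λ - z_{α/2}) = Φ(7.572 - 2.576) = Φ(4.996) = 1.0.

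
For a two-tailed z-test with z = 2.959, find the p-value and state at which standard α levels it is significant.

p = 2·P(Z > |2.959|) = 2·(1 - Φ(2.959)) ≈ 0.0031. Significant at α = 0.1; Significant at α = 0.05; Significant at α = 0.01.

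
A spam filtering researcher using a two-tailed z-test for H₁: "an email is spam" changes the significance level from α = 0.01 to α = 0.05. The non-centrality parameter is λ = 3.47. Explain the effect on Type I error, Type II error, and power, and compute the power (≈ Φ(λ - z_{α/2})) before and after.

Increasing α from 0.01 to 0.05:
• Type I error rate increases (α is the Type I rate by definition).
• Critical value moves from z_{α/2} = 2.576 to 1.96, so power = Φ(λ - z_{α/2}) goes from Φ(3.47 - 2.576) = 0.814 to Φ(3.47 - 1.96) = 0.934.
• Type II error rate β = 1 - power therefore decreases (0.186 → 0.066).
Appropriate when false negatives are costly — here, a spam email lands in the inbox.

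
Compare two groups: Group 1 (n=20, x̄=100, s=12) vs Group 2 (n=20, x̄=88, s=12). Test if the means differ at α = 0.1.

Pooled sp = 12.0. t = 3.162, df = 38. Critical t = ±1.686. Reject H₀.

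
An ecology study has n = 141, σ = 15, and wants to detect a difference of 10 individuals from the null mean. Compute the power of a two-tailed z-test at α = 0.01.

SE = σ/√n = 15/√141 = 1.263. Non-centrality λ = d/SE = 10/1.263 = 7.916. Power ≈ Φ(λ - z_{α/2}) = Φ(7.916 - 2.576) = Φ(5.34) = 1.0.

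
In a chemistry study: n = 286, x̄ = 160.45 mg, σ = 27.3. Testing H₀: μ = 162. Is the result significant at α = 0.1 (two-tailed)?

z = (160.45 - 162)/(27.3/√286) = -0.96. Since |z| ≤ 1.645, not significant at α = 0.1.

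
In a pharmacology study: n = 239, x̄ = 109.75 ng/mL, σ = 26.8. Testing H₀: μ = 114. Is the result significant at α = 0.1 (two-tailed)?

z = (109.75 - 114)/(26.8/√239) = -2.452. Since |z| > 1.645, significant at α = 0.1.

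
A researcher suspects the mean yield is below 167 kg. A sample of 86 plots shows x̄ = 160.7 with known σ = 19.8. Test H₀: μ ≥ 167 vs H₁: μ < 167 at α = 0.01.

z = -2.951. Critical value: -2.33. Reject H₀.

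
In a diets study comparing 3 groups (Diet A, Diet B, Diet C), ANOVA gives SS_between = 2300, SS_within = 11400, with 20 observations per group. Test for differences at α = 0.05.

df_between = 2, df_within = 57. F = MS_between/MS_within = 1150.0/200.0 = 5.75. F_crit ≈ 3.159. Reject H₀. At least one mean differs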